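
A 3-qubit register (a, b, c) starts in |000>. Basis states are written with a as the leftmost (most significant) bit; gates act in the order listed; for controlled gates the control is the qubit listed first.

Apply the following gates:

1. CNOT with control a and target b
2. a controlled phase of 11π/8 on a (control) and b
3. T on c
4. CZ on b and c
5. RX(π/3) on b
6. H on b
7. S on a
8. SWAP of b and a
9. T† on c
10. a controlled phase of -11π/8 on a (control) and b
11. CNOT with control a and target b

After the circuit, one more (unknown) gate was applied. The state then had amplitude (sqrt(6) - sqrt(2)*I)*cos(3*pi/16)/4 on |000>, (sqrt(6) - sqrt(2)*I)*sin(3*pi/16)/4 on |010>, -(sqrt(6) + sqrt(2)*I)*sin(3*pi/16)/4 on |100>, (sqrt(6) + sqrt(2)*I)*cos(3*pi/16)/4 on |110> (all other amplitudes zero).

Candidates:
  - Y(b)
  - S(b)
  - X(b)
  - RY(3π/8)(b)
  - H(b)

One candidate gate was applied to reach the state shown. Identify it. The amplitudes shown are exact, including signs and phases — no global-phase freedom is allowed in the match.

It was RY(3π/8)(b) that produced the state shown.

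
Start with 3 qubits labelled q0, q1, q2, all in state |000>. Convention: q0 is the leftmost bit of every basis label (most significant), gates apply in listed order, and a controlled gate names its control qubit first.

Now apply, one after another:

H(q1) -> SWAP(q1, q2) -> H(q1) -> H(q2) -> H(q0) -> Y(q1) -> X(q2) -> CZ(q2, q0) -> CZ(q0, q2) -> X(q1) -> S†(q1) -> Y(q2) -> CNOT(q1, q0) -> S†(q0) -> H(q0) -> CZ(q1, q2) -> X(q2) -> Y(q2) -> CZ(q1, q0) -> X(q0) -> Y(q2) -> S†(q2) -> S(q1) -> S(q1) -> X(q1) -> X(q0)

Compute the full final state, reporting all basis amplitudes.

The resulting statevector has amplitude 0 on |000>, sqrt(2)*(-1 + I)/4 on |001>, 0 on |010>, sqrt(2)*(-1 - I)/4 on |011>, 0 on |100>, sqrt(2)*(1 + I)/4 on |101>, 0 on |110>, sqrt(2)*(1 - I)/4 on |111>.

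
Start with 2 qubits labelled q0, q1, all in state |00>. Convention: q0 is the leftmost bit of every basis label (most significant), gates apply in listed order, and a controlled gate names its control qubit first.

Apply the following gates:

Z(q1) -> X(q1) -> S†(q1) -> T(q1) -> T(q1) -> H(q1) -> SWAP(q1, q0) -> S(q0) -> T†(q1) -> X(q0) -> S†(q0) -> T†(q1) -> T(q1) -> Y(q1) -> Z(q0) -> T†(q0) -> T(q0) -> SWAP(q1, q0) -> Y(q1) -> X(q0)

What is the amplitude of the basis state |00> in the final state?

The final state's coefficient on |00> equals sqrt(2)*I/2.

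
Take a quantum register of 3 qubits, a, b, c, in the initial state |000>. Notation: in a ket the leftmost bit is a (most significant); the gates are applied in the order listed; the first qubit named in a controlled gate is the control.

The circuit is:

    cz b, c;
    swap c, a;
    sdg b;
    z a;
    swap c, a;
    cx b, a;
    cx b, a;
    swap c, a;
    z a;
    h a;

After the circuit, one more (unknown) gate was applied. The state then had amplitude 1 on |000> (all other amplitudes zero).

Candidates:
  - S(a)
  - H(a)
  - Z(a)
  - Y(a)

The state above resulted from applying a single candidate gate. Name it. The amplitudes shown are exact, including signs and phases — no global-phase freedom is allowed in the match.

It was H(a) that produced the state shown. Key observation: the block from step 4 through step 9 cancels to the identity and can be dropped.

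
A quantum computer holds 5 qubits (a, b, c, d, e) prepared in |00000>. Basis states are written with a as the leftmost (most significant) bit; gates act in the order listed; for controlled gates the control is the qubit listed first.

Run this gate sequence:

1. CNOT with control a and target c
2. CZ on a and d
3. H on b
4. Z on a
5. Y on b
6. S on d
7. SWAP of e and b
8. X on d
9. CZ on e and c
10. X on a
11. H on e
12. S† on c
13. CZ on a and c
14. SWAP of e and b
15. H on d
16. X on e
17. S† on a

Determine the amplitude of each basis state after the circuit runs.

The resulting statevector has amplitude -sqrt(2)/2 on |11001>, sqrt(2)/2 on |11011>, and 0 on every other basis state.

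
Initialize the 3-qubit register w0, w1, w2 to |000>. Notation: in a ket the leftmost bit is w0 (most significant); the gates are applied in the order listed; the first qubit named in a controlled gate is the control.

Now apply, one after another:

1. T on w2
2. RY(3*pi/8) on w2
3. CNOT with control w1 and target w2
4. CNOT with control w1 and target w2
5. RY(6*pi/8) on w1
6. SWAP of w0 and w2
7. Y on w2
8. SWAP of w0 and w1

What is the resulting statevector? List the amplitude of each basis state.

The final amplitudes are 0 on |000>, I*sqrt(2 - sqrt(2))*cos(3*pi/16)/2 on |001>, 0 on |010>, I*sqrt(2 - sqrt(2))*sin(3*pi/16)/2 on |011>, 0 on |100>, I*sqrt(sqrt(2) + 2)*cos(3*pi/16)/2 on |101>, 0 on |110>, I*sqrt(sqrt(2) + 2)*sin(3*pi/16)/2 on |111>. Key observation: the block from step 3 through step 4 cancels to the identity and can be dropped.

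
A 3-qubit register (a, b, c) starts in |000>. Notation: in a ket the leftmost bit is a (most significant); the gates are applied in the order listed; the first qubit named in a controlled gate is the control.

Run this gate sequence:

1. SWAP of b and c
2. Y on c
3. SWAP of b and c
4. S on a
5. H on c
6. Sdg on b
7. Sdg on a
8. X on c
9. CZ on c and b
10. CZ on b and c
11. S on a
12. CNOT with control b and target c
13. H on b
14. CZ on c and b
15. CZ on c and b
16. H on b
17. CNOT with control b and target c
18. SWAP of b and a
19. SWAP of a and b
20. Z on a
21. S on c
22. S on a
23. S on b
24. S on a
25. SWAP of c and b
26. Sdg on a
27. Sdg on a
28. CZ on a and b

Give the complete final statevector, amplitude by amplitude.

After the circuit, the state carries amplitude sqrt(2)*I/2 on |001>, -sqrt(2)/2 on |011>, and 0 on every other basis state.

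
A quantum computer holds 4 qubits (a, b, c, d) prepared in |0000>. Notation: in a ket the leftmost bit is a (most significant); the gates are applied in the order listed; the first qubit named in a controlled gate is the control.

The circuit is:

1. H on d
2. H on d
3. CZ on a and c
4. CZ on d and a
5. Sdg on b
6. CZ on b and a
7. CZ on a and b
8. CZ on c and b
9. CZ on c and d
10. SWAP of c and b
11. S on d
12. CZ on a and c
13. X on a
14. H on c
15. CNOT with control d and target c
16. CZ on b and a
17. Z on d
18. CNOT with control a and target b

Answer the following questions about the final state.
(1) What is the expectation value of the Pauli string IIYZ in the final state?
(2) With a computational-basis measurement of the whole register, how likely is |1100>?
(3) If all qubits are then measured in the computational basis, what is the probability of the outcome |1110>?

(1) The expectation value of IIYZ is 0. Key observation: the block from step 1 through step 2 cancels to the identity and can be dropped.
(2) A full measurement returns |1100> with probability 1/2.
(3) Outcome |1110> occurs with probability 1/2.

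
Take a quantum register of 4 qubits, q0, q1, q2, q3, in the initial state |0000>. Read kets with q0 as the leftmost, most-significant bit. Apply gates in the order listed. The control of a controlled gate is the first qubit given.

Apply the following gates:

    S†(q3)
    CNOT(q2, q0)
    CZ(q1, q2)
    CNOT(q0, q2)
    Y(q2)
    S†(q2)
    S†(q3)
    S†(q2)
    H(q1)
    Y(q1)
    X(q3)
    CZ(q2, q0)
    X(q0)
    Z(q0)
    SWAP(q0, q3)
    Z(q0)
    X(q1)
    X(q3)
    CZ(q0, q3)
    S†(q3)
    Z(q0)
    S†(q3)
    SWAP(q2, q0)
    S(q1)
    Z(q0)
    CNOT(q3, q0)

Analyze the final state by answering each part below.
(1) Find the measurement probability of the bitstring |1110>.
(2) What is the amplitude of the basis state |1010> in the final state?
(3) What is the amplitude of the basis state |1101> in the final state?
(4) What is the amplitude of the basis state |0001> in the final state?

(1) A full measurement returns |1110> with probability 1/2.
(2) The final state's coefficient on |1010> equals sqrt(2)/2.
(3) |1101> carries amplitude 0 in the final state.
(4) |0001> carries amplitude 0 in the final state.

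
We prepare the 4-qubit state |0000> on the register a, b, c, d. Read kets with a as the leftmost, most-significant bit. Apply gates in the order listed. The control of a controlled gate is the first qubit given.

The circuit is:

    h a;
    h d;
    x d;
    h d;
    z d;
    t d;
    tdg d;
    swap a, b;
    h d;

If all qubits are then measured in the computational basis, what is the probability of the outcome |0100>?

The probability of measuring |0100> is 1/4. Key observation: gates 2-5 undo each other exactly, leaving only the rest of the circuit to track.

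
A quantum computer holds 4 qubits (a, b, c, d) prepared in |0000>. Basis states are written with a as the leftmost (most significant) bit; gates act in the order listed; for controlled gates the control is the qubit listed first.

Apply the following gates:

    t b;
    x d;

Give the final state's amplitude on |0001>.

|0001> carries amplitude 1 in the final state.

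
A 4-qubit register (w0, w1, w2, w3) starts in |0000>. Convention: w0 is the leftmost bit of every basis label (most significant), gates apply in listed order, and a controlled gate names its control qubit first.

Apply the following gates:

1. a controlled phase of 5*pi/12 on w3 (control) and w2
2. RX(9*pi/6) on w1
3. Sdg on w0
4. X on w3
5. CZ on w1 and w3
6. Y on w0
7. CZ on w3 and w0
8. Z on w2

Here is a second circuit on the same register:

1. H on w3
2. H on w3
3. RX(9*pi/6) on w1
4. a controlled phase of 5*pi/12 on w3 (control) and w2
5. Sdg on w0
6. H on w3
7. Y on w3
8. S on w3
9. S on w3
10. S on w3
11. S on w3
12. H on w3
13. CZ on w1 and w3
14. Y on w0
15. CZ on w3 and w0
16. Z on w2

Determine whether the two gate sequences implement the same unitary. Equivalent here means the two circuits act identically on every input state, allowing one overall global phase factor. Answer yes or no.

No — the two circuits implement different unitaries, even allowing a global phase.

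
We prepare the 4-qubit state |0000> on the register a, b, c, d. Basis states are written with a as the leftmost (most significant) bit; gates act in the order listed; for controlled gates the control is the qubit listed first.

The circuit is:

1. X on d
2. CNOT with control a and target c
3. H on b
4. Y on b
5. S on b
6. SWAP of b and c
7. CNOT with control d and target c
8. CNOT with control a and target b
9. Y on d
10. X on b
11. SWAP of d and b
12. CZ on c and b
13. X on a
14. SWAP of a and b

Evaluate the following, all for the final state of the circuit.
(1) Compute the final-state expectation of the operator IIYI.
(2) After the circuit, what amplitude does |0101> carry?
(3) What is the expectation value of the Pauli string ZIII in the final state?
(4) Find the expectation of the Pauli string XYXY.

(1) In the final state, IIYI has expectation 1.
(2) The amplitude on |0101> is sqrt(2)*I/2.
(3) In the final state, ZIII has expectation 1.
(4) The observable XYXY averages to 0.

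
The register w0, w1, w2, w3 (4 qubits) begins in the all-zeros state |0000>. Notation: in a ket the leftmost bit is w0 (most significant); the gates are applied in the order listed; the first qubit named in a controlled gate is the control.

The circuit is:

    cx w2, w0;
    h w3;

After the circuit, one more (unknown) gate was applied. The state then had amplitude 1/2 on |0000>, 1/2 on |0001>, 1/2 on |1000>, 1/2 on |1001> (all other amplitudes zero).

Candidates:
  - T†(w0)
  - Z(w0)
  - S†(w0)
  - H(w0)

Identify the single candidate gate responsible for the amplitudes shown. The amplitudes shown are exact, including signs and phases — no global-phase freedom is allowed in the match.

The applied gate was H(w0).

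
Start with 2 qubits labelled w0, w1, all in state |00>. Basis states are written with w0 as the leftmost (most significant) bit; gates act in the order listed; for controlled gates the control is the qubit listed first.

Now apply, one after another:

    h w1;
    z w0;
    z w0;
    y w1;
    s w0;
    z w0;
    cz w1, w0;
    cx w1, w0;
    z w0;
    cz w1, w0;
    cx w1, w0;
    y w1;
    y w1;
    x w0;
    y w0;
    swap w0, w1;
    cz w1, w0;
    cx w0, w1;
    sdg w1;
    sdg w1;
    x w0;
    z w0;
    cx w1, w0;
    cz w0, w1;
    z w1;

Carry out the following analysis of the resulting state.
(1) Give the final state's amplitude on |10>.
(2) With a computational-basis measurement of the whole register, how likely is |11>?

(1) |10> carries amplitude sqrt(2)/2 in the final state.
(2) A full measurement returns |11> with probability 1/2.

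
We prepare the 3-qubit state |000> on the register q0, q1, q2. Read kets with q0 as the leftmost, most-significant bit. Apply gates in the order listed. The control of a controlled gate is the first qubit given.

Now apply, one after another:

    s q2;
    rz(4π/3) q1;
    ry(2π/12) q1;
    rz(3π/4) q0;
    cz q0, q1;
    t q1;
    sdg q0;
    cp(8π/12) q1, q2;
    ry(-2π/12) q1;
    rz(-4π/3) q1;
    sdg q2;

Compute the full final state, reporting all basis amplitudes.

The resulting statevector has amplitude (-2 - sqrt(3) - (2 - sqrt(3))*exp(I*pi/4))*exp(5*I*pi/8)/4 on |000>, -exp(7*I*pi/24)/4 + exp(13*I*pi/24)/4 on |010>, and 0 on every other basis state.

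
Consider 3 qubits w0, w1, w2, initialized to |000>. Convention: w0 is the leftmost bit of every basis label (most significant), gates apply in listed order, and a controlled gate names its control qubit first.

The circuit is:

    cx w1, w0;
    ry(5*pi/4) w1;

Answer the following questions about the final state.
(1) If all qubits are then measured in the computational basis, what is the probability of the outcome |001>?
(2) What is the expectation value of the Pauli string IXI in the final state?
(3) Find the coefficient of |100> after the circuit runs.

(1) Outcome |001> occurs with probability 0.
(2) The observable IXI averages to -sqrt(2)/2.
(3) The final state's coefficient on |100> equals 0.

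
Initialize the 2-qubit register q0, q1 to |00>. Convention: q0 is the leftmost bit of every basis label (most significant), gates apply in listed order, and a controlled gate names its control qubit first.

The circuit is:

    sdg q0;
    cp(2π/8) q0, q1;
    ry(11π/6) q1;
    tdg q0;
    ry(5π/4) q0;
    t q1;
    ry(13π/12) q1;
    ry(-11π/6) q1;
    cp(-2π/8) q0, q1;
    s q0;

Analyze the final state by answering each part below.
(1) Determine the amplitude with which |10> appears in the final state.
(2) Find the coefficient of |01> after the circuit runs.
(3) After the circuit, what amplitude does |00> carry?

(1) The final state's coefficient on |10> equals -sqrt(3)*I/8 - sqrt(2)*exp(3*I*pi/4)/8 - I/8 - exp(3*I*pi/4)/8 + sqrt(3)*exp(3*I*pi/4)/8 + sqrt(6)*exp(3*I*pi/4)/8.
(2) The final state's coefficient on |01> equals -sqrt(3)/8 - 1/8 - sqrt(6)*exp(I*pi/4)/8 - exp(I*pi/4)/8 + sqrt(2)*exp(I*pi/4)/8 + sqrt(3)*exp(I*pi/4)/8.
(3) |00> carries amplitude -sqrt(3)/8 - 1/8 + sqrt(2)/8 + sqrt(6)/8 - sqrt(3)*exp(I*pi/4)/8 + exp(I*pi/4)/8 in the final state.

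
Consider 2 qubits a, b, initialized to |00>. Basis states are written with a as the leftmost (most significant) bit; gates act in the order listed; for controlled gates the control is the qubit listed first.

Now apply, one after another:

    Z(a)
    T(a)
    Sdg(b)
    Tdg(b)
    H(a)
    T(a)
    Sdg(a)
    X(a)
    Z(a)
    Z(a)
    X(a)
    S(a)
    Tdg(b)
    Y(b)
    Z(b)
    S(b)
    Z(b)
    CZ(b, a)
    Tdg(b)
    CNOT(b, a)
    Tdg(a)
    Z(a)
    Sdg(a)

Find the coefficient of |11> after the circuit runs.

The final state's coefficient on |11> equals -sqrt(2)/2. Key observation: steps 7-12 multiply out to the identity, so the circuit reduces to the remaining gates.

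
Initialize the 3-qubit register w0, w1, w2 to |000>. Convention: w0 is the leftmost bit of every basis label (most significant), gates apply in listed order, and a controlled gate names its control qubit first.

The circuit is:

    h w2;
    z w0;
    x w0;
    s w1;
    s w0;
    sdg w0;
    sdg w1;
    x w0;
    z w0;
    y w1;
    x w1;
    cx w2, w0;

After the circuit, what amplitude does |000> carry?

The final state's coefficient on |000> equals sqrt(2)*I/2. Key observation: the block from step 2 through step 9 cancels to the identity and can be dropped.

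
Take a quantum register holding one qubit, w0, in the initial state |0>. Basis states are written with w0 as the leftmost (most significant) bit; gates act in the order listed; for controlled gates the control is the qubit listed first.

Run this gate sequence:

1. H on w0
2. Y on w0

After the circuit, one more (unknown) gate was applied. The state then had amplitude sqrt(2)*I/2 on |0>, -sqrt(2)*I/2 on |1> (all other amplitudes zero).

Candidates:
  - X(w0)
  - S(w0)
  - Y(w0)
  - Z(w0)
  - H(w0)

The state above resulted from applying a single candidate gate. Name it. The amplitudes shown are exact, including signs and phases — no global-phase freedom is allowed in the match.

It was X(w0) that produced the state shown.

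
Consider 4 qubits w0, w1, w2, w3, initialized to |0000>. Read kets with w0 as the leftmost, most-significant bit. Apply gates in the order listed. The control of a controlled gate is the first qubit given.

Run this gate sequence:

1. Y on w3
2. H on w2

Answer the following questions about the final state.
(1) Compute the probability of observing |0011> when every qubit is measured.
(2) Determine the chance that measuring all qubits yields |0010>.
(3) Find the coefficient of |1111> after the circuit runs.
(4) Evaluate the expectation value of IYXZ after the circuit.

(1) A full measurement returns |0011> with probability 1/2.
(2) Outcome |0010> occurs with probability 0.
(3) The amplitude on |1111> is 0.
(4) In the final state, IYXZ has expectation 0.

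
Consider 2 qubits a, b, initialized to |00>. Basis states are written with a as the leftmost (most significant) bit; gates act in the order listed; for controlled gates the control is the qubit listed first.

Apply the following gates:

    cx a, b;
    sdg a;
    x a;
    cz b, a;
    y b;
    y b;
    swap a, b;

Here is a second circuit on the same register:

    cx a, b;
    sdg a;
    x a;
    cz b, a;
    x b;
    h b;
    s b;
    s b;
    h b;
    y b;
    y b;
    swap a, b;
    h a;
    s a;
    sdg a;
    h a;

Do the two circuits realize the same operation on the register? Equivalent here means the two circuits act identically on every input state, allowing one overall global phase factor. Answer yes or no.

Yes, they are equivalent — the unitaries differ by at most a global phase.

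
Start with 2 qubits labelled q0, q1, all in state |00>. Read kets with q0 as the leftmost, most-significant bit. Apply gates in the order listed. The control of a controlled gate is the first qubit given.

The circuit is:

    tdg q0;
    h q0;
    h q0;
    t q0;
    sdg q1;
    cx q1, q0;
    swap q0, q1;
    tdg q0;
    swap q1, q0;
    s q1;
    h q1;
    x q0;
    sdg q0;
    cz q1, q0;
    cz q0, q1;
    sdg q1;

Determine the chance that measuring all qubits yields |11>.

A full measurement returns |11> with probability 1/2. Key observation: the block from step 2 through step 3 cancels to the identity and can be dropped.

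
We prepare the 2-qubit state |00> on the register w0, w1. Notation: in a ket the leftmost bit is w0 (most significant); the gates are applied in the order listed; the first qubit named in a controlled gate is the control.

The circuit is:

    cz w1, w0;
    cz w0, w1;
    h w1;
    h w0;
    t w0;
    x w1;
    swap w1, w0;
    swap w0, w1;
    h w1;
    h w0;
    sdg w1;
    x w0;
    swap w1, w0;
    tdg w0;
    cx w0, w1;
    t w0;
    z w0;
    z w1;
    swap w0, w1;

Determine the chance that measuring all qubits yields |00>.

A full measurement returns |00> with probability 1/2 - sqrt(2)/4.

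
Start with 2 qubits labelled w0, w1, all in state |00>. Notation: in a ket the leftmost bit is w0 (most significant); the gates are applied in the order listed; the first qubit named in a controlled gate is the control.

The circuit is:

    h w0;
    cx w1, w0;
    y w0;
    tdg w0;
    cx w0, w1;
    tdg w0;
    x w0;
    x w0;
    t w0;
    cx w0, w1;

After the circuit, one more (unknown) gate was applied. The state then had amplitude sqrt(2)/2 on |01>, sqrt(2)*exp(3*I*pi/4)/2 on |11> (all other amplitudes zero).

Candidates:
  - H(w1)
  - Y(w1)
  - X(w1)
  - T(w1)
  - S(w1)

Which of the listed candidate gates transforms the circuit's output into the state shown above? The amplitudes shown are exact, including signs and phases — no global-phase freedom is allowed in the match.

It was Y(w1) that produced the state shown. Key observation: steps 5-10 multiply out to the identity, so the circuit reduces to the remaining gates.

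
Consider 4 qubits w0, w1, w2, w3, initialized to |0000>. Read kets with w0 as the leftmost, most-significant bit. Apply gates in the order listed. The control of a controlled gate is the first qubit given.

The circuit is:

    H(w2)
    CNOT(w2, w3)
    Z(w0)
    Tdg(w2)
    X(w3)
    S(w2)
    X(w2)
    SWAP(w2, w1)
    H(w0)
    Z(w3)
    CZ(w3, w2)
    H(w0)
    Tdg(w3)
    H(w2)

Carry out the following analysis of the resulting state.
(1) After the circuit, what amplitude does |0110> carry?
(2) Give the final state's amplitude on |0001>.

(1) The final state's coefficient on |0110> equals 0.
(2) The final state's coefficient on |0001> equals 0.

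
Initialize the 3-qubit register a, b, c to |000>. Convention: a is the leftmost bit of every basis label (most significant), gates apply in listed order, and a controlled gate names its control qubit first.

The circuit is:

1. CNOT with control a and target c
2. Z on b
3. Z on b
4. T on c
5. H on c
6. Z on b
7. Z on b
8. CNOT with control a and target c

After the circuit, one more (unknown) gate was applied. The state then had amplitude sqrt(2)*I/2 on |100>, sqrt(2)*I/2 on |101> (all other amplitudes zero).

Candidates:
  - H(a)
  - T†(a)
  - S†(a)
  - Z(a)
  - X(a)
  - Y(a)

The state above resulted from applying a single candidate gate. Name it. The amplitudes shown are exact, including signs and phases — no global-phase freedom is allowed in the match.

The unique candidate consistent with the amplitudes is Y(a).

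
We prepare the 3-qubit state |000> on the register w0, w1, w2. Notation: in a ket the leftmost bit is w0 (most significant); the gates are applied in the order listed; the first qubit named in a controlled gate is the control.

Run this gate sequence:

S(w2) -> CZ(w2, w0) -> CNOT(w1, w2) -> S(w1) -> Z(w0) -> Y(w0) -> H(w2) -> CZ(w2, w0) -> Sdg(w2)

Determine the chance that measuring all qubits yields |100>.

Outcome |100> occurs with probability 1/2.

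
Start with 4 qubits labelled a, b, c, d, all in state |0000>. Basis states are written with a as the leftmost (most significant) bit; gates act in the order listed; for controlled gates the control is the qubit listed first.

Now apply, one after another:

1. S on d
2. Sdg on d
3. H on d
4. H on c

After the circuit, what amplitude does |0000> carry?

The final state's coefficient on |0000> equals 1/2.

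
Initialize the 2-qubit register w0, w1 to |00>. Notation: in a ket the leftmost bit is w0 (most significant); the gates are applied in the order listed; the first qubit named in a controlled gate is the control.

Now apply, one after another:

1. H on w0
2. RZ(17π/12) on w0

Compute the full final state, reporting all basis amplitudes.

After the circuit, the state carries amplitude -sqrt(2)*exp(7*I*pi/24)/2 on |00>, 0 on |01>, sqrt(2)*exp(17*I*pi/24)/2 on |10>, 0 on |11>.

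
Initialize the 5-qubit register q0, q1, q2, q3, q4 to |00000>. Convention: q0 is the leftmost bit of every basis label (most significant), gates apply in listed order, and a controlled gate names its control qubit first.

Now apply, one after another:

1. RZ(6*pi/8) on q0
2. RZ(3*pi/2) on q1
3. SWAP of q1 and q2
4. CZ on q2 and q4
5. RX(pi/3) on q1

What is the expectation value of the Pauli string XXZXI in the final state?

The expectation value of XXZXI is 0.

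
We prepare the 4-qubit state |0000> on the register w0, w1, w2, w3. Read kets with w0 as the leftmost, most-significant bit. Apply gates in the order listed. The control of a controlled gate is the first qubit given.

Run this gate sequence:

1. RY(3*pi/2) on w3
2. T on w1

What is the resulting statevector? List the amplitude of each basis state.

After the circuit, the state carries amplitude -sqrt(2)/2 on |0000>, sqrt(2)/2 on |0001>, and 0 on every other basis state.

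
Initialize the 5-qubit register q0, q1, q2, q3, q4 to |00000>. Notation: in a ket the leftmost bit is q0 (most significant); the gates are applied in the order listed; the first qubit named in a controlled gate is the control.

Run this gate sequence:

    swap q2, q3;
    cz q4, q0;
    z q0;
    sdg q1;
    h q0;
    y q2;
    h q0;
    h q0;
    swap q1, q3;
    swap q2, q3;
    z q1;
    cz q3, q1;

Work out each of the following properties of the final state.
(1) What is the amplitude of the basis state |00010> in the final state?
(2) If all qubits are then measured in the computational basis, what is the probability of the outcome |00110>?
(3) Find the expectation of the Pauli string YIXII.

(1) The final state's coefficient on |00010> equals sqrt(2)*I/2.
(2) Outcome |00110> occurs with probability 0.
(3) The expectation value of YIXII is 0.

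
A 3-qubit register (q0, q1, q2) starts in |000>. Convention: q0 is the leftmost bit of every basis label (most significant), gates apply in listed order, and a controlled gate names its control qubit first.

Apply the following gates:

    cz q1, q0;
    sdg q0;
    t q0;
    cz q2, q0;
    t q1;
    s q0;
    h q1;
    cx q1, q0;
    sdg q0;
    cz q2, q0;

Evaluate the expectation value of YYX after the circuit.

In the final state, YYX has expectation 0.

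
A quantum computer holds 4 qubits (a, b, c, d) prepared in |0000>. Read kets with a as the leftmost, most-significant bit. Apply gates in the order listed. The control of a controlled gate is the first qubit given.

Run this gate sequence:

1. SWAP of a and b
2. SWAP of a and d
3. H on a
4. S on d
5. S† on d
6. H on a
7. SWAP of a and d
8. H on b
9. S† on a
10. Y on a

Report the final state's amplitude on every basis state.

The resulting statevector has amplitude sqrt(2)*I/2 on |1000>, sqrt(2)*I/2 on |1100>, and 0 on every other basis state. Key observation: steps 2-7 multiply out to the identity, so the circuit reduces to the remaining gates.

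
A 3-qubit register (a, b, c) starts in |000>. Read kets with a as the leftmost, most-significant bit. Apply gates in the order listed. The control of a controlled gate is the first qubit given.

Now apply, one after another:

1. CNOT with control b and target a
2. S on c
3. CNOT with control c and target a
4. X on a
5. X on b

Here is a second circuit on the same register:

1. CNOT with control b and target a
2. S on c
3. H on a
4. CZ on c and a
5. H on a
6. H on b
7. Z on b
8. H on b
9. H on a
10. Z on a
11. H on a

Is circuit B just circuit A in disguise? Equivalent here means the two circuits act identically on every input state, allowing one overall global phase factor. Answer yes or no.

Yes, they are equivalent — the unitaries differ by at most a global phase.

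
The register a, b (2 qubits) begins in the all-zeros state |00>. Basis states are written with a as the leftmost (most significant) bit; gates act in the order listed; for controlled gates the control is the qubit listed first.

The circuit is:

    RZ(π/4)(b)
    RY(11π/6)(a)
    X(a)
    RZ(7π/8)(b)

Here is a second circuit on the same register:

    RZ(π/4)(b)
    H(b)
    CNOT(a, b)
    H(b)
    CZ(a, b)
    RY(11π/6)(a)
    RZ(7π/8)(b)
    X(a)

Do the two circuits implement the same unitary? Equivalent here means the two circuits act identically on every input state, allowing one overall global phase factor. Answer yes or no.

Yes: on every input state the two circuits agree up to one overall phase factor.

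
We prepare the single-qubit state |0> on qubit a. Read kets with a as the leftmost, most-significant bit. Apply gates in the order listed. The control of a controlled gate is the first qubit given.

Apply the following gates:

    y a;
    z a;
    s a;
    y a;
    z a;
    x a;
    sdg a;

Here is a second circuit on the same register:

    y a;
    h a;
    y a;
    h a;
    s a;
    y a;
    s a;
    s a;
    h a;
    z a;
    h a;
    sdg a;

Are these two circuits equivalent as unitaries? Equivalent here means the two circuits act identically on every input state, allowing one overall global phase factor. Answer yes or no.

No: there is an input state on which the two circuits produce genuinely different outputs (not merely differing by a phase).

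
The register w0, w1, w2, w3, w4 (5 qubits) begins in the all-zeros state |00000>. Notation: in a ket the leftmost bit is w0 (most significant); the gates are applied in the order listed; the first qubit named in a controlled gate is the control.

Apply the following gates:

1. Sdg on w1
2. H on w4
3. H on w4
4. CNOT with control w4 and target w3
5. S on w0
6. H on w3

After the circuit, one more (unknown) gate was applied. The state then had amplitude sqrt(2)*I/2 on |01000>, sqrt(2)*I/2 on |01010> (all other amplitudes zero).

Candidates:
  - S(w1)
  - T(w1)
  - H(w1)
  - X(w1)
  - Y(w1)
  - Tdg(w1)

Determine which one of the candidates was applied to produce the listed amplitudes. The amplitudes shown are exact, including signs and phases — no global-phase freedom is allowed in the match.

The applied gate was Y(w1). Key observation: steps 2-3 multiply out to the identity, so the circuit reduces to the remaining gates.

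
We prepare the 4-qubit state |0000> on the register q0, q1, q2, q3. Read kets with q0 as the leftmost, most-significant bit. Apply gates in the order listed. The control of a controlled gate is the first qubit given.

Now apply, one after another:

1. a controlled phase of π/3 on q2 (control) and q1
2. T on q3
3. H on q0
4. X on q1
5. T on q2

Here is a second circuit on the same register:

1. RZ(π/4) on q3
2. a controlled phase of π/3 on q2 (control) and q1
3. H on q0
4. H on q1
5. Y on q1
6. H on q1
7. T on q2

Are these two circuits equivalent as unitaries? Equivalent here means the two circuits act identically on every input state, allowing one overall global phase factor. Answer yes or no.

No — the two circuits implement different unitaries, even allowing a global phase.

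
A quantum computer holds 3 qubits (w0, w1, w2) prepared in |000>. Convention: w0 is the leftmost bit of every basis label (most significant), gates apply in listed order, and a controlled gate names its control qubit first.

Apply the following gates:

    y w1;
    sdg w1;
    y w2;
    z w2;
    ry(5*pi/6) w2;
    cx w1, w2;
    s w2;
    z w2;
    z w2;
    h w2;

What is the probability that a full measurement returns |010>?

Outcome |010> occurs with probability 1/2.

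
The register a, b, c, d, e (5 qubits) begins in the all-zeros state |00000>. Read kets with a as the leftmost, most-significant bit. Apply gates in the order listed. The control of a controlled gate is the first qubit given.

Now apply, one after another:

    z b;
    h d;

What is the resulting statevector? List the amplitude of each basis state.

After the circuit, the state carries amplitude sqrt(2)/2 on |00000>, sqrt(2)/2 on |00010>, and 0 on every other basis state.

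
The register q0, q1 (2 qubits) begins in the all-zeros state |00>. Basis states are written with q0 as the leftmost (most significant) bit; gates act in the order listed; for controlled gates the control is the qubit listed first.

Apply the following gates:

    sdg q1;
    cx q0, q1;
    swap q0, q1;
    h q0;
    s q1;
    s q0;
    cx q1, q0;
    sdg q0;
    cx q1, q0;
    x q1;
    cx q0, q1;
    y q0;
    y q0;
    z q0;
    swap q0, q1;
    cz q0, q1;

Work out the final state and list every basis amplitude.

The resulting statevector has amplitude 0 on |00>, -sqrt(2)/2 on |01>, sqrt(2)/2 on |10>, 0 on |11>.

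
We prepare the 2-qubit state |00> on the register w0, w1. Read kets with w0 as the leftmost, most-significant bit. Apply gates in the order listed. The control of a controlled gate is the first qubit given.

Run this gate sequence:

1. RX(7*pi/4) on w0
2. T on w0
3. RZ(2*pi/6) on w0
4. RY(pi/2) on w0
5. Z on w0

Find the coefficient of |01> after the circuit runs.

|01> carries amplitude 0 in the final state.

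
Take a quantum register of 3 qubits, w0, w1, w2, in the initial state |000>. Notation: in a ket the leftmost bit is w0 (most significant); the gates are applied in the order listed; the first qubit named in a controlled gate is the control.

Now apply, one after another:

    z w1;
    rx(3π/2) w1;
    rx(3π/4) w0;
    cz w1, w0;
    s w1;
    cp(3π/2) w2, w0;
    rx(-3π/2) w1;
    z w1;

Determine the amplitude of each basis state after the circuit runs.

After the circuit, the state carries amplitude sqrt(2 - sqrt(2))/4 + I*sqrt(2 - sqrt(2))/4 on |000>, 0 on |001>, sqrt(2 - sqrt(2))/4 + I*sqrt(2 - sqrt(2))/4 on |010>, 0 on |011>, -sqrt(sqrt(2) + 2)/4 - I*sqrt(sqrt(2) + 2)/4 on |100>, 0 on |101>, sqrt(sqrt(2) + 2)/4 + I*sqrt(sqrt(2) + 2)/4 on |110>, 0 on |111>.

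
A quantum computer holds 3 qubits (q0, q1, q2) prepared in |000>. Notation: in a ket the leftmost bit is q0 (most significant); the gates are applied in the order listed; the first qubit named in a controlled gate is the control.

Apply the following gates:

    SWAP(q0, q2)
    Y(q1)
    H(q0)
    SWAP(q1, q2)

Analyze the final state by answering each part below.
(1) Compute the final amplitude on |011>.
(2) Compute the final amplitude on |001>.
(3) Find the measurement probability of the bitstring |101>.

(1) The amplitude on |011> is 0.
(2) The final state's coefficient on |001> equals sqrt(2)*I/2.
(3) Outcome |101> occurs with probability 1/2.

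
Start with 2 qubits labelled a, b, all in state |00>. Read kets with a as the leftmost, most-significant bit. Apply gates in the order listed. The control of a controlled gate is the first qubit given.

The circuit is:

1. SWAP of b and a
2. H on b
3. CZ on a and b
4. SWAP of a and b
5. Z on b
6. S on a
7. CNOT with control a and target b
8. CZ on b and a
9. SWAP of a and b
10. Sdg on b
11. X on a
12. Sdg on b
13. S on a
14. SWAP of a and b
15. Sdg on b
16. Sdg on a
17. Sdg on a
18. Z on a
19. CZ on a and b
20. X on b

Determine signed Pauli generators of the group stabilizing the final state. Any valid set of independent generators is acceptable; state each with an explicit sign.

One valid set of independent stabilizer generators is +XY, +ZZ (any independent generating set of the same group is equally correct).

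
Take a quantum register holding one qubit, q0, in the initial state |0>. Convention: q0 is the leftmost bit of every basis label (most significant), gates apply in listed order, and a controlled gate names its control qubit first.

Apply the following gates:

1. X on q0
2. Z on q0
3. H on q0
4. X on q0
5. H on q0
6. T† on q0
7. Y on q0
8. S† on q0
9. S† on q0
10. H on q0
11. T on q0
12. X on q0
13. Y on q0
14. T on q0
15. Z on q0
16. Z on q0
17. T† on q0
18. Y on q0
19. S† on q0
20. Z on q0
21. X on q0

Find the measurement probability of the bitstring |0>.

Outcome |0> occurs with probability 1/2.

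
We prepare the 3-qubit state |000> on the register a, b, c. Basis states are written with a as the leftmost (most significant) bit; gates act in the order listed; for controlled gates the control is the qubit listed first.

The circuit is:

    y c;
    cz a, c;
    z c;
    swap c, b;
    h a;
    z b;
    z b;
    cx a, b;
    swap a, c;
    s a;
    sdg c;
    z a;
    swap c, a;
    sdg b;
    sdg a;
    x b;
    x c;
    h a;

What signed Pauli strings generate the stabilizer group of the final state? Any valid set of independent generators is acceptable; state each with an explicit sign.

One valid set of independent stabilizer generators is +XZI, -ZYI, -IIZ (any independent generating set of the same group is equally correct).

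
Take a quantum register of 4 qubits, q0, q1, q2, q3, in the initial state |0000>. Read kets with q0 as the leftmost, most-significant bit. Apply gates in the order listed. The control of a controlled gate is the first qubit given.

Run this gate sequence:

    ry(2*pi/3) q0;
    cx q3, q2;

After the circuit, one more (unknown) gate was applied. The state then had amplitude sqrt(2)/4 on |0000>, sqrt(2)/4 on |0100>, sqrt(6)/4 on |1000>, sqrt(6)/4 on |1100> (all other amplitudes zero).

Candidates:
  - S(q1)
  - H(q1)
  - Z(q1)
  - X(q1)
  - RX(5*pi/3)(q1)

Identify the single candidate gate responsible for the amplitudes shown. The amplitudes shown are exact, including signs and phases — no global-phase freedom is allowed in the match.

It was H(q1) that produced the state shown.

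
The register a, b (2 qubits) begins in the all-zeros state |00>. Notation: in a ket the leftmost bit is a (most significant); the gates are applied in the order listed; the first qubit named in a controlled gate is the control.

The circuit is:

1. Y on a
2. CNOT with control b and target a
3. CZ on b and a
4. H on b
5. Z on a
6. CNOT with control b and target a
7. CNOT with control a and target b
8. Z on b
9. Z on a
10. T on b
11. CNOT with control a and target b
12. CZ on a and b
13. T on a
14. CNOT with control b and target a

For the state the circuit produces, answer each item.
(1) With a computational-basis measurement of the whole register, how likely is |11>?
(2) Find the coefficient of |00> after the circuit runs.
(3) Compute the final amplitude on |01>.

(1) Outcome |11> occurs with probability 1/2.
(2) The amplitude on |00> is 0.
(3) |01> carries amplitude 0 in the final state.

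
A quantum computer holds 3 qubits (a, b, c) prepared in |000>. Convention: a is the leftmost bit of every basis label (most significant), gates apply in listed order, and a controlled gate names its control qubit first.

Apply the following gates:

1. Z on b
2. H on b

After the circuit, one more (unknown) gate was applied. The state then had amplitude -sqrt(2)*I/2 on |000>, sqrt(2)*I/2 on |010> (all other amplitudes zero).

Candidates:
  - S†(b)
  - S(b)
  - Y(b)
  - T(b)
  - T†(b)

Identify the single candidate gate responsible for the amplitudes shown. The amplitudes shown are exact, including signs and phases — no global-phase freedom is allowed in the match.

It was Y(b) that produced the state shown.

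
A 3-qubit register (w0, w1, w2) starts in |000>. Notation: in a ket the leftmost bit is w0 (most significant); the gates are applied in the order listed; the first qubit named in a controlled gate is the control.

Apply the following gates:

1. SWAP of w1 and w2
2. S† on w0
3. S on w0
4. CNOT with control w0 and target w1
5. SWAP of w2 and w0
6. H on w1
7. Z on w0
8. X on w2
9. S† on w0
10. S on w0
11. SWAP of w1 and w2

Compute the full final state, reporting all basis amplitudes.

The final amplitudes are sqrt(2)/2 on |010>, sqrt(2)/2 on |011>, and 0 on every other basis state.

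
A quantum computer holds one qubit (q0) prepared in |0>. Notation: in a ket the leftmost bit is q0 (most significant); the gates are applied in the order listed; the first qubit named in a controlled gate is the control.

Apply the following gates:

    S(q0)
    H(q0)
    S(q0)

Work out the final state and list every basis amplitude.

After the circuit, the state carries amplitude sqrt(2)/2 on |0>, sqrt(2)*I/2 on |1>.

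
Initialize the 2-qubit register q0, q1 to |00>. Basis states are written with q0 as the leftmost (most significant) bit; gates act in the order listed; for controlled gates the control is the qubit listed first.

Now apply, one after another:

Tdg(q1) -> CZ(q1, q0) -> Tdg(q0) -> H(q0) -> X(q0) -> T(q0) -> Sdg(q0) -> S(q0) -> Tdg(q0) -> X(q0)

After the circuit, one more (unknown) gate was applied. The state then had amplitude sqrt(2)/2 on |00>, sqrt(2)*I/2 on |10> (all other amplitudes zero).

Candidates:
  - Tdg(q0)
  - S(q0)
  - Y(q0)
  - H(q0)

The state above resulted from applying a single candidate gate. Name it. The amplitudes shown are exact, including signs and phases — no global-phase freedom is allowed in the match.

The unique candidate consistent with the amplitudes is S(q0).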